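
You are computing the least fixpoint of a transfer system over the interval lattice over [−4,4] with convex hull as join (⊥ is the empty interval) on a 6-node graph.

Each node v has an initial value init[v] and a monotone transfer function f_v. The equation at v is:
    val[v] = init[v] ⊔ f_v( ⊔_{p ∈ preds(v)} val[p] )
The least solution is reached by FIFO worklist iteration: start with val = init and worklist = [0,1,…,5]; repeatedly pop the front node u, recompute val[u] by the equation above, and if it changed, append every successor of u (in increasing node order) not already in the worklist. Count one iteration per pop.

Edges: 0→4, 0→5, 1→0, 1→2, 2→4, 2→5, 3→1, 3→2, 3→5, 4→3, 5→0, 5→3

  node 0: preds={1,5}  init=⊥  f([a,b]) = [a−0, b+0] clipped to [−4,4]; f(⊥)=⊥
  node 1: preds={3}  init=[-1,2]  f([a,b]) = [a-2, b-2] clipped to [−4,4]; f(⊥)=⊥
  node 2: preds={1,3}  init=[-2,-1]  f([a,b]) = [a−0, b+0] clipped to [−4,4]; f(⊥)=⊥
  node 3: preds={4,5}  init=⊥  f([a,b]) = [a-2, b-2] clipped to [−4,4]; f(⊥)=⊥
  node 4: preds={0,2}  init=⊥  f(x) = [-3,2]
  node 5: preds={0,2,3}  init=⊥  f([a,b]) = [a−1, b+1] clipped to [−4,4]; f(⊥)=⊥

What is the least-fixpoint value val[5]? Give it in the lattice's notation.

[-4,4]

Trace (18 dequeues):
  [1] u=0 | in [-1,2] | out [-1,2] | prev ⊥ | push {}
  [2] u=1 | in ⊥ | out [-1,2] | ==
  [3] u=2 | in [-1,2] | out [-2,2] | prev [-2,-1] | push {}
  [4] u=3 | in ⊥ | out ⊥ | ==
  [5] u=4 | in [-2,2] | out [-3,2] | prev ⊥ | push {3}
  [6] u=5 | in [-2,2] | out [-3,3] | prev ⊥ | push {0}
  [7] u=3 | in [-3,3] | out [-4,1] | prev ⊥ | push {1,2,5}
  [8] u=0 | in [-3,3] | out [-3,3] | prev [-1,2] | push {4}
  [9] u=1 | in [-4,1] | out [-4,2] | prev [-1,2] | push {0}
  [10] u=2 | in [-4,2] | out [-4,2] | prev [-2,2] | push {}
  [11] u=5 | in [-4,3] | out [-4,4] | prev [-3,3] | push {3}
  [12] u=4 | in [-4,3] | out [-3,2] | ==
  [13] u=0 | in [-4,4] | out [-4,4] | prev [-3,3] | push {4,5}
  [14] u=3 | in [-4,4] | out [-4,2] | prev [-4,1] | push {1,2}
  [15] u=4 | in [-4,4] | out [-3,2] | ==
  [16] u=5 | in [-4,4] | out [-4,4] | ==
  [17] u=1 | in [-4,2] | out [-4,2] | ==
  [18] u=2 | in [-4,2] | out [-4,2] | ==

Converged values:
  [0] [-4,4]
  [1] [-4,2]
  [2] [-4,2]
  [3] [-4,2]
  [4] [-3,2]
  [5] [-4,4]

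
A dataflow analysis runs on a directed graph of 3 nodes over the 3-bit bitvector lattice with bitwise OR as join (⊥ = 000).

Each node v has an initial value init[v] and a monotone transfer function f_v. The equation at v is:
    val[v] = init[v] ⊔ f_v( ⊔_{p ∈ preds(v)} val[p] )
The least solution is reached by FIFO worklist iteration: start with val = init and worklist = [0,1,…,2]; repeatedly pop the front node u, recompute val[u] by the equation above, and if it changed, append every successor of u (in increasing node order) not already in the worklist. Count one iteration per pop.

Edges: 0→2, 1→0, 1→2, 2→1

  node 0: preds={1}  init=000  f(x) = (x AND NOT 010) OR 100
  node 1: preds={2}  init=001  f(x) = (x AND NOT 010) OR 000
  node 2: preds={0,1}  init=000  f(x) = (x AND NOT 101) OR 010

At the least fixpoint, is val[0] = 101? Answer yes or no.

yes

Trace (4 dequeues):
  [1] u=0 | in 001 | out 101 | prev 000 | push {}
  [2] u=1 | in 000 | out 001 | ==
  [3] u=2 | in 101 | out 010 | prev 000 | push {1}
  [4] u=1 | in 010 | out 001 | ==

Converged values:
  [0] 101
  [1] 001
  [2] 010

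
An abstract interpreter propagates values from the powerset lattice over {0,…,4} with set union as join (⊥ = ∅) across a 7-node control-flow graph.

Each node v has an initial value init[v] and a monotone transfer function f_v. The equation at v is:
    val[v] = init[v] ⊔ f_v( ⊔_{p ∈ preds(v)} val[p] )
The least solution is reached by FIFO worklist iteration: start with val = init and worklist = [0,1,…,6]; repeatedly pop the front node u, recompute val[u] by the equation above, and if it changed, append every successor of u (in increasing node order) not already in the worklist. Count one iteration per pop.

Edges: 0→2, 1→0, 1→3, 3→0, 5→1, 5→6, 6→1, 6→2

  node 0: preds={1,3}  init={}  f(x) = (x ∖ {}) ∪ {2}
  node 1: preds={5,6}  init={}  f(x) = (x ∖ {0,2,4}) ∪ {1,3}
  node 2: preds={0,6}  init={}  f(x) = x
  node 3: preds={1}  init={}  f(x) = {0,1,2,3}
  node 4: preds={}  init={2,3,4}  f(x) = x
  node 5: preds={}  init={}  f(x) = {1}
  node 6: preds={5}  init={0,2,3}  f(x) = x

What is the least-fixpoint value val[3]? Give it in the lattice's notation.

{0,1,2,3}

Worklist (10 pops):
  #1 pop 0: in={} → {2} (was {}); enqueue []
  #2 pop 1: in={0,2,3} → {1,3} (was {}); enqueue [0]
  #3 pop 2: in={0,2,3} → {0,2,3} (was {}); enqueue []
  #4 pop 3: in={1,3} → {0,1,2,3} (was {}); enqueue []
  #5 pop 4: in={} → {2,3,4} (no change)
  #6 pop 5: in={} → {1} (was {}); enqueue [1]
  #7 pop 6: in={1} → {0,1,2,3} (was {0,2,3}); enqueue [2]
  #8 pop 0: in={0,1,2,3} → {0,1,2,3} (was {2}); enqueue []
  #9 pop 1: in={0,1,2,3} → {1,3} (no change)
  #10 pop 2: in={0,1,2,3} → {0,1,2,3} (was {0,2,3}); enqueue []

Fixpoint:
  val[0] = {0,1,2,3}
  val[1] = {1,3}
  val[2] = {0,1,2,3}
  val[3] = {0,1,2,3}
  val[4] = {2,3,4}
  val[5] = {1}
  val[6] = {0,1,2,3}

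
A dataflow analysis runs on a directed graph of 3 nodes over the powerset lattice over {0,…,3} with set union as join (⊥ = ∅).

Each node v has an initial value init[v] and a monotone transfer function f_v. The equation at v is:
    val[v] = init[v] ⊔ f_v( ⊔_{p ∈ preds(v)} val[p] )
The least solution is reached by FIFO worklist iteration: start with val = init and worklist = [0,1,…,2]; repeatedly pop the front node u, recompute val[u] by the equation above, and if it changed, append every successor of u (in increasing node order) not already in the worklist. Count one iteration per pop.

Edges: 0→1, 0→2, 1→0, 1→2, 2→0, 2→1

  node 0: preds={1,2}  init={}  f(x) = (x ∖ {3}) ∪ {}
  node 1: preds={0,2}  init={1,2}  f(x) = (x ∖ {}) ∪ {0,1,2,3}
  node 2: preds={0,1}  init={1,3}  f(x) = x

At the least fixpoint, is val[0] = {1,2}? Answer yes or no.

Iteration log — 6 steps:
  step 1. node 0  ⊔preds={1,2,3}  new={1,2}  old={}  +wl: 
  step 2. node 1  ⊔preds={1,2,3}  new={0,1,2,3}  old={1,2}  +wl: 0
  step 3. node 2  ⊔preds={0,1,2,3}  new={0,1,2,3}  old={1,3}  +wl: 1
  step 4. node 0  ⊔preds={0,1,2,3}  new={0,1,2}  old={1,2}  +wl: 2
  step 5. node 1  ⊔preds={0,1,2,3}  new={0,1,2,3}  stable
  step 6. node 2  ⊔preds={0,1,2,3}  new={0,1,2,3}  stable

Least fixpoint reached:
  node 0: {0,1,2}
  node 1: {0,1,2,3}
  node 2: {0,1,2,3}

no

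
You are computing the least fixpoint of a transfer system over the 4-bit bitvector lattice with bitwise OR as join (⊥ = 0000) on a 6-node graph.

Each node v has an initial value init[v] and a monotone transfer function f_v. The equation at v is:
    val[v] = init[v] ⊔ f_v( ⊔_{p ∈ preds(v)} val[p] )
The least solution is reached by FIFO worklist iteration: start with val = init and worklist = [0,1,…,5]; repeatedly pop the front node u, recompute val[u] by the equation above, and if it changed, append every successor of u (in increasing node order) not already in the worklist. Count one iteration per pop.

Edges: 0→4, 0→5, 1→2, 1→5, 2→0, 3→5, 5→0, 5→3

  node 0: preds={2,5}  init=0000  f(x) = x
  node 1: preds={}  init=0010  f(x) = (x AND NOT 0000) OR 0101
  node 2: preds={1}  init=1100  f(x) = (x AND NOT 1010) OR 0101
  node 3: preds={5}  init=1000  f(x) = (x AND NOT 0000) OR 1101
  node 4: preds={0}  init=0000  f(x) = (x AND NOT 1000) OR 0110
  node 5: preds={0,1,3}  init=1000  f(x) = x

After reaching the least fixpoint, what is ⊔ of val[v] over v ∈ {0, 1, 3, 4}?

Trace (10 dequeues):
  [1] u=0 | in 1100 | out 1100 | prev 0000 | push {}
  [2] u=1 | in 0000 | out 0111 | prev 0010 | push {}
  [3] u=2 | in 0111 | out 1101 | prev 1100 | push {0}
  [4] u=3 | in 1000 | out 1101 | prev 1000 | push {}
  [5] u=4 | in 1100 | out 0110 | prev 0000 | push {}
  [6] u=5 | in 1111 | out 1111 | prev 1000 | push {3}
  [7] u=0 | in 1111 | out 1111 | prev 1100 | push {4,5}
  [8] u=3 | in 1111 | out 1111 | prev 1101 | push {}
  [9] u=4 | in 1111 | out 0111 | prev 0110 | push {}
  [10] u=5 | in 1111 | out 1111 | ==

Converged values:
  [0] 1111
  [1] 0111
  [2] 1101
  [3] 1111
  [4] 0111
  [5] 1111

1111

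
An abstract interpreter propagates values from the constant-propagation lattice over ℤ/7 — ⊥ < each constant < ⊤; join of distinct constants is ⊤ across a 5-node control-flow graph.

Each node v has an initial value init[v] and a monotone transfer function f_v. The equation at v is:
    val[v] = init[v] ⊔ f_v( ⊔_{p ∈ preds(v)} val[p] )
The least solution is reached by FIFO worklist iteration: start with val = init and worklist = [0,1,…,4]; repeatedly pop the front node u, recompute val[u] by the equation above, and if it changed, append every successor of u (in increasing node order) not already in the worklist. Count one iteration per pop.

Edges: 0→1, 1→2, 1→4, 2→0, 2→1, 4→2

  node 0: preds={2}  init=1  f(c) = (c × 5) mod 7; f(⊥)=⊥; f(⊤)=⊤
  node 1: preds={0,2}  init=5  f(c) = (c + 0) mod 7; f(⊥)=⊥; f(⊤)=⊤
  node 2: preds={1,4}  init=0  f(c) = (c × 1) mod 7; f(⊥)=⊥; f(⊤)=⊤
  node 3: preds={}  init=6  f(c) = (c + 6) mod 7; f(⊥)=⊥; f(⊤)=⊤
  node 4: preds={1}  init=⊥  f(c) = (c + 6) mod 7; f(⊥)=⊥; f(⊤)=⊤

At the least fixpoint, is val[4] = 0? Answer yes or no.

Trace (8 dequeues):
  [1] u=0 | in 0 | out ⊤ | prev 1 | push {}
  [2] u=1 | in ⊤ | out ⊤ | prev 5 | push {}
  [3] u=2 | in ⊤ | out ⊤ | prev 0 | push {0,1}
  [4] u=3 | in ⊥ | out 6 | ==
  [5] u=4 | in ⊤ | out ⊤ | prev ⊥ | push {2}
  [6] u=0 | in ⊤ | out ⊤ | ==
  [7] u=1 | in ⊤ | out ⊤ | ==
  [8] u=2 | in ⊤ | out ⊤ | ==

Converged values:
  [0] ⊤
  [1] ⊤
  [2] ⊤
  [3] 6
  [4] ⊤

no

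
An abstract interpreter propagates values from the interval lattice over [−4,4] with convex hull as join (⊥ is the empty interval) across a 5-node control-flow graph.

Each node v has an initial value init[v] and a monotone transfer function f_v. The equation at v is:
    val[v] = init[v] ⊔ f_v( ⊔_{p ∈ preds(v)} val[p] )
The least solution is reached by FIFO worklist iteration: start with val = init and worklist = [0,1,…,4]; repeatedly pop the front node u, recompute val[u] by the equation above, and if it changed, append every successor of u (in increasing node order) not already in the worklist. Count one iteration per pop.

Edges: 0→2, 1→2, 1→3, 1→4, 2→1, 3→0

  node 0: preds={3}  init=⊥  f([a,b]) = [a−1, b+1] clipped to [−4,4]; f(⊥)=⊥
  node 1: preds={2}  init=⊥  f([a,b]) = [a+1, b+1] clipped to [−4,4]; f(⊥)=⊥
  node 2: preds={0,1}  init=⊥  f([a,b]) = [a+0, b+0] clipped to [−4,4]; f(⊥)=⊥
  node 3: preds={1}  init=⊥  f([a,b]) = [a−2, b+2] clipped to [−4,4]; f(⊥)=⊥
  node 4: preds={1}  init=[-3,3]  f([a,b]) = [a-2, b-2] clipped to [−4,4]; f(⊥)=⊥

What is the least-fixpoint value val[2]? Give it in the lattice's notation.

⊥

Iteration log — 5 steps:
  step 1. node 0  ⊔preds=⊥  new=⊥  stable
  step 2. node 1  ⊔preds=⊥  new=⊥  stable
  step 3. node 2  ⊔preds=⊥  new=⊥  stable
  step 4. node 3  ⊔preds=⊥  new=⊥  stable
  step 5. node 4  ⊔preds=⊥  new=[-3,3]  stable

Least fixpoint reached:
  node 0: ⊥
  node 1: ⊥
  node 2: ⊥
  node 3: ⊥
  node 4: [-3,3]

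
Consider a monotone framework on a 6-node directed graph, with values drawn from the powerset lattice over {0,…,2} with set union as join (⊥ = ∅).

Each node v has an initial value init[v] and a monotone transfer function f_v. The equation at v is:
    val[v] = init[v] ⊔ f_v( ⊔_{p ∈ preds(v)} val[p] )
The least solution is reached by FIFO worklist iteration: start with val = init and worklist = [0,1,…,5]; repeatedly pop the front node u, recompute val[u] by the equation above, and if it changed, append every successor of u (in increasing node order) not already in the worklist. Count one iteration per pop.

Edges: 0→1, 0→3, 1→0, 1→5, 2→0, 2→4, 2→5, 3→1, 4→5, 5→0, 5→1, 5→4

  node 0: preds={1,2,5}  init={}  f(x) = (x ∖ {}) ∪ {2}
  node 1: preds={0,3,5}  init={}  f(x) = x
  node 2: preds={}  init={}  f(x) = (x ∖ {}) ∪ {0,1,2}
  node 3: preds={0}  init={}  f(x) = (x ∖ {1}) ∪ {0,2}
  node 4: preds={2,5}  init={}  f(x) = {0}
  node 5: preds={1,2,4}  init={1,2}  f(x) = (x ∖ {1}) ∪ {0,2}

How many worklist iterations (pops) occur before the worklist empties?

12

Worklist (12 pops):
  #1 pop 0: in={1,2} → {1,2} (was {}); enqueue []
  #2 pop 1: in={1,2} → {1,2} (was {}); enqueue [0]
  #3 pop 2: in={} → {0,1,2} (was {}); enqueue []
  #4 pop 3: in={1,2} → {0,2} (was {}); enqueue [1]
  #5 pop 4: in={0,1,2} → {0} (was {}); enqueue []
  #6 pop 5: in={0,1,2} → {0,1,2} (was {1,2}); enqueue [4]
  #7 pop 0: in={0,1,2} → {0,1,2} (was {1,2}); enqueue [3]
  #8 pop 1: in={0,1,2} → {0,1,2} (was {1,2}); enqueue [0,5]
  #9 pop 4: in={0,1,2} → {0} (no change)
  #10 pop 3: in={0,1,2} → {0,2} (no change)
  #11 pop 0: in={0,1,2} → {0,1,2} (no change)
  #12 pop 5: in={0,1,2} → {0,1,2} (no change)

Fixpoint:
  val[0] = {0,1,2}
  val[1] = {0,1,2}
  val[2] = {0,1,2}
  val[3] = {0,2}
  val[4] = {0}
  val[5] = {0,1,2}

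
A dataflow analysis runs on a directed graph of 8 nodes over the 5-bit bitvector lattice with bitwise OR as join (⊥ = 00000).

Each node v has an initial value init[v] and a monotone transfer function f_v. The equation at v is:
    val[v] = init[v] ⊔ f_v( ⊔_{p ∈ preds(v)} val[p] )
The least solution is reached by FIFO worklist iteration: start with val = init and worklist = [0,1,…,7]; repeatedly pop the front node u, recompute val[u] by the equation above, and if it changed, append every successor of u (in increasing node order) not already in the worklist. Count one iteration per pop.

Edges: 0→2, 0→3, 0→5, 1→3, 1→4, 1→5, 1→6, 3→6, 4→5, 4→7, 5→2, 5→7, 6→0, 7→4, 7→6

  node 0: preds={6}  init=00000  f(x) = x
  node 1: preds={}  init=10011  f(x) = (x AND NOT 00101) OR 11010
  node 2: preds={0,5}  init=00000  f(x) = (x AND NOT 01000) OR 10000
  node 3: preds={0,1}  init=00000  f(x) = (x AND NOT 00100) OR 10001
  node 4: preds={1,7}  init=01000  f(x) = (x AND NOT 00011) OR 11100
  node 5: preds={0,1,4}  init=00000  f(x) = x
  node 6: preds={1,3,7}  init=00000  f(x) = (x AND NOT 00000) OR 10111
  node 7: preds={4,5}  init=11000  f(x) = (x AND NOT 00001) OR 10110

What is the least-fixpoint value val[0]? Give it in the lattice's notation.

Trace (15 dequeues):
  [1] u=0 | in 00000 | out 00000 | ==
  [2] u=1 | in 00000 | out 11011 | prev 10011 | push {}
  [3] u=2 | in 00000 | out 10000 | prev 00000 | push {}
  [4] u=3 | in 11011 | out 11011 | prev 00000 | push {}
  [5] u=4 | in 11011 | out 11100 | prev 01000 | push {}
  [6] u=5 | in 11111 | out 11111 | prev 00000 | push {2}
  [7] u=6 | in 11011 | out 11111 | prev 00000 | push {0}
  [8] u=7 | in 11111 | out 11110 | prev 11000 | push {4,6}
  [9] u=2 | in 11111 | out 10111 | prev 10000 | push {}
  [10] u=0 | in 11111 | out 11111 | prev 00000 | push {2,3,5}
  [11] u=4 | in 11111 | out 11100 | ==
  [12] u=6 | in 11111 | out 11111 | ==
  [13] u=2 | in 11111 | out 10111 | ==
  [14] u=3 | in 11111 | out 11011 | ==
  [15] u=5 | in 11111 | out 11111 | ==

Converged values:
  [0] 11111
  [1] 11011
  [2] 10111
  [3] 11011
  [4] 11100
  [5] 11111
  [6] 11111
  [7] 11110

11111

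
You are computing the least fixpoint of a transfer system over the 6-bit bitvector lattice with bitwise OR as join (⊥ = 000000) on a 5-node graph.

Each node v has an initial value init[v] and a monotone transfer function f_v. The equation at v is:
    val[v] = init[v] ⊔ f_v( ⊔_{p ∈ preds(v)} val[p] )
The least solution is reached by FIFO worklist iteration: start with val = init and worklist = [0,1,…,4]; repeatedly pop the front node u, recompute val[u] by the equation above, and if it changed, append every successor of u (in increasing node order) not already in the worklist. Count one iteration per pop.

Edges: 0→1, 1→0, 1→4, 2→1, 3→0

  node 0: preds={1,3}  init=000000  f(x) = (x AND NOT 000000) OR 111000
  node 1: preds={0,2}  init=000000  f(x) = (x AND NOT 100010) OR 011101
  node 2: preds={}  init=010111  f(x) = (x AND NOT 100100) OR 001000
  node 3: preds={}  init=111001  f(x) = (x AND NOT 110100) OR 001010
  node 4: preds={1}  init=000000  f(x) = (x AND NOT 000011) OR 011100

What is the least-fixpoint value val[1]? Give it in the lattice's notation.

011101

Iteration log — 7 steps:
  step 1. node 0  ⊔preds=111001  new=111001  old=000000  +wl: 
  step 2. node 1  ⊔preds=111111  new=011101  old=000000  +wl: 0
  step 3. node 2  ⊔preds=000000  new=011111  old=010111  +wl: 1
  step 4. node 3  ⊔preds=000000  new=111011  old=111001  +wl: 
  step 5. node 4  ⊔preds=011101  new=011100  old=000000  +wl: 
  step 6. node 0  ⊔preds=111111  new=111111  old=111001  +wl: 
  step 7. node 1  ⊔preds=111111  new=011101  stable

Least fixpoint reached:
  node 0: 111111
  node 1: 011101
  node 2: 011111
  node 3: 111011
  node 4: 011100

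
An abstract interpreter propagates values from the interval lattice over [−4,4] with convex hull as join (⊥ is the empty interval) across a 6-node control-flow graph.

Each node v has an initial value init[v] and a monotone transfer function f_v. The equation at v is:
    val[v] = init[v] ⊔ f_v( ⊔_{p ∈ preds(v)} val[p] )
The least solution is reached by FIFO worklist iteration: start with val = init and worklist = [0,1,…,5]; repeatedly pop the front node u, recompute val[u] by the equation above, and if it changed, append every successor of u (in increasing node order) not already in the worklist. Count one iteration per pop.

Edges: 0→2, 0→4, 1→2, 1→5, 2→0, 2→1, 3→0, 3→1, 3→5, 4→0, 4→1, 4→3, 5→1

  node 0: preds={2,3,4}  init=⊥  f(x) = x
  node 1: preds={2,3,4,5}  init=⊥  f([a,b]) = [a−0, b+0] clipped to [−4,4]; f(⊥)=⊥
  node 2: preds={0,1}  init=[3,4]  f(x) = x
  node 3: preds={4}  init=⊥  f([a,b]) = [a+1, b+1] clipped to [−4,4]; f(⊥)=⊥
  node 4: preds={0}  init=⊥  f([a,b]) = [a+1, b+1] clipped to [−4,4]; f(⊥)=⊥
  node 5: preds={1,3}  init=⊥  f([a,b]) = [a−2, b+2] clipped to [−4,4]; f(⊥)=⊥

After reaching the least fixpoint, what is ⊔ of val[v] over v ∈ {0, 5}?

[-4,4]

Iteration log — 40 steps:
  step 1. node 0  ⊔preds=[3,4]  new=[3,4]  old=⊥  +wl: 
  step 2. node 1  ⊔preds=[3,4]  new=[3,4]  old=⊥  +wl: 
  step 3. node 2  ⊔preds=[3,4]  new=[3,4]  stable
  step 4. node 3  ⊔preds=⊥  new=⊥  stable
  step 5. node 4  ⊔preds=[3,4]  new=[4,4]  old=⊥  +wl: 0,1,3
  step 6. node 5  ⊔preds=[3,4]  new=[1,4]  old=⊥  +wl: 
  step 7. node 0  ⊔preds=[3,4]  new=[3,4]  stable
  step 8. node 1  ⊔preds=[1,4]  new=[1,4]  old=[3,4]  +wl: 2,5
  step 9. node 3  ⊔preds=[4,4]  new=[4,4]  old=⊥  +wl: 0,1
  step 10. node 2  ⊔preds=[1,4]  new=[1,4]  old=[3,4]  +wl: 
  step 11. node 5  ⊔preds=[1,4]  new=[-1,4]  old=[1,4]  +wl: 
  step 12. node 0  ⊔preds=[1,4]  new=[1,4]  old=[3,4]  +wl: 2,4
  step 13. node 1  ⊔preds=[-1,4]  new=[-1,4]  old=[1,4]  +wl: 5
  step 14. node 2  ⊔preds=[-1,4]  new=[-1,4]  old=[1,4]  +wl: 0,1
  step 15. node 4  ⊔preds=[1,4]  new=[2,4]  old=[4,4]  +wl: 3
  step 16. node 5  ⊔preds=[-1,4]  new=[-3,4]  old=[-1,4]  +wl: 
  step 17. node 0  ⊔preds=[-1,4]  new=[-1,4]  old=[1,4]  +wl: 2,4
  step 18. node 1  ⊔preds=[-3,4]  new=[-3,4]  old=[-1,4]  +wl: 5
  step 19. node 3  ⊔preds=[2,4]  new=[3,4]  old=[4,4]  +wl: 0,1
  step 20. node 2  ⊔preds=[-3,4]  new=[-3,4]  old=[-1,4]  +wl: 
  step 21. node 4  ⊔preds=[-1,4]  new=[0,4]  old=[2,4]  +wl: 3
  step 22. node 5  ⊔preds=[-3,4]  new=[-4,4]  old=[-3,4]  +wl: 
  step 23. node 0  ⊔preds=[-3,4]  new=[-3,4]  old=[-1,4]  +wl: 2,4
  step 24. node 1  ⊔preds=[-4,4]  new=[-4,4]  old=[-3,4]  +wl: 5
  step 25. node 3  ⊔preds=[0,4]  new=[1,4]  old=[3,4]  +wl: 0,1
  step 26. node 2  ⊔preds=[-4,4]  new=[-4,4]  old=[-3,4]  +wl: 
  step 27. node 4  ⊔preds=[-3,4]  new=[-2,4]  old=[0,4]  +wl: 3
  step 28. node 5  ⊔preds=[-4,4]  new=[-4,4]  stable
  step 29. node 0  ⊔preds=[-4,4]  new=[-4,4]  old=[-3,4]  +wl: 2,4
  step 30. node 1  ⊔preds=[-4,4]  new=[-4,4]  stable
  step 31. node 3  ⊔preds=[-2,4]  new=[-1,4]  old=[1,4]  +wl: 0,1,5
  step 32. node 2  ⊔preds=[-4,4]  new=[-4,4]  stable
  step 33. node 4  ⊔preds=[-4,4]  new=[-3,4]  old=[-2,4]  +wl: 3
  step 34. node 0  ⊔preds=[-4,4]  new=[-4,4]  stable
  step 35. node 1  ⊔preds=[-4,4]  new=[-4,4]  stable
  step 36. node 5  ⊔preds=[-4,4]  new=[-4,4]  stable
  step 37. node 3  ⊔preds=[-3,4]  new=[-2,4]  old=[-1,4]  +wl: 0,1,5
  step 38. node 0  ⊔preds=[-4,4]  new=[-4,4]  stable
  step 39. node 1  ⊔preds=[-4,4]  new=[-4,4]  stable
  step 40. node 5  ⊔preds=[-4,4]  new=[-4,4]  stable

Least fixpoint reached:
  node 0: [-4,4]
  node 1: [-4,4]
  node 2: [-4,4]
  node 3: [-2,4]
  node 4: [-3,4]
  node 5: [-4,4]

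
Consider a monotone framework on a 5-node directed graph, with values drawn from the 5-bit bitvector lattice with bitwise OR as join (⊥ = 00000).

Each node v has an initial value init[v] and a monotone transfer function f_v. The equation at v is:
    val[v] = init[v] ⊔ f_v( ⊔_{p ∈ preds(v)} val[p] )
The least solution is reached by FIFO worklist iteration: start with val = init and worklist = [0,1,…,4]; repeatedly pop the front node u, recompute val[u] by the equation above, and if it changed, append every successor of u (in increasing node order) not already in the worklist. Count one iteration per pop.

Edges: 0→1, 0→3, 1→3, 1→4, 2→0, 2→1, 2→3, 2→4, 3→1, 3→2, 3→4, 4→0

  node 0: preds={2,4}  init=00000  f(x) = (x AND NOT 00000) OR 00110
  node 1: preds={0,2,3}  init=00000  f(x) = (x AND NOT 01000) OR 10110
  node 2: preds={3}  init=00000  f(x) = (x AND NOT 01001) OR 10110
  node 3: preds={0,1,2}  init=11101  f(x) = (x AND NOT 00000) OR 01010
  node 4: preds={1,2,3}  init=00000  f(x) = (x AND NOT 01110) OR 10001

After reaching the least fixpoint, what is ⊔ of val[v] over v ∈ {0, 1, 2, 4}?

Iteration log — 9 steps:
  step 1. node 0  ⊔preds=00000  new=00110  old=00000  +wl: 
  step 2. node 1  ⊔preds=11111  new=10111  old=00000  +wl: 
  step 3. node 2  ⊔preds=11101  new=10110  old=00000  +wl: 0,1
  step 4. node 3  ⊔preds=10111  new=11111  old=11101  +wl: 2
  step 5. node 4  ⊔preds=11111  new=10001  old=00000  +wl: 
  step 6. node 0  ⊔preds=10111  new=10111  old=00110  +wl: 3
  step 7. node 1  ⊔preds=11111  new=10111  stable
  step 8. node 2  ⊔preds=11111  new=10110  stable
  step 9. node 3  ⊔preds=10111  new=11111  stable

Least fixpoint reached:
  node 0: 10111
  node 1: 10111
  node 2: 10110
  node 3: 11111
  node 4: 10001

10111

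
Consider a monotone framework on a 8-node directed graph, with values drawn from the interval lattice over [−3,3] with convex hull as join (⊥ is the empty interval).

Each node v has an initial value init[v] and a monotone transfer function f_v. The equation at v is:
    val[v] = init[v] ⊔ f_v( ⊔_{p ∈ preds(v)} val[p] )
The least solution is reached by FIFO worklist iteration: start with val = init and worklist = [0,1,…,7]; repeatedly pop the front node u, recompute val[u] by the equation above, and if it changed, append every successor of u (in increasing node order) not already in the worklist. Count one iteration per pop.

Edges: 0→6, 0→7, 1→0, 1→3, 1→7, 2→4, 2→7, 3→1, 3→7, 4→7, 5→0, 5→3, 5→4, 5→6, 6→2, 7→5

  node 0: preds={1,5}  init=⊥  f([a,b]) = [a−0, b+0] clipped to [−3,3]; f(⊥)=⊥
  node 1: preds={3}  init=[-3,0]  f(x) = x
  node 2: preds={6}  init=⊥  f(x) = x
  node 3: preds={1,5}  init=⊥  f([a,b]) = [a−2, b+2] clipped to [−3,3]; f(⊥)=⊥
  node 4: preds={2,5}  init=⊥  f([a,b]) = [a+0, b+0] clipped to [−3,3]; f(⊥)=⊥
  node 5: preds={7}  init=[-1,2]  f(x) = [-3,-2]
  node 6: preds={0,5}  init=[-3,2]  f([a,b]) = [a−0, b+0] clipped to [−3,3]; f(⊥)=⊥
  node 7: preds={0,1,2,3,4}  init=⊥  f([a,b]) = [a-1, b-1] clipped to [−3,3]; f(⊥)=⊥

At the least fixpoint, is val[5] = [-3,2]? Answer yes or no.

yes

Worklist (18 pops):
  #1 pop 0: in=[-3,2] → [-3,2] (was ⊥); enqueue []
  #2 pop 1: in=⊥ → [-3,0] (no change)
  #3 pop 2: in=[-3,2] → [-3,2] (was ⊥); enqueue []
  #4 pop 3: in=[-3,2] → [-3,3] (was ⊥); enqueue [1]
  #5 pop 4: in=[-3,2] → [-3,2] (was ⊥); enqueue []
  #6 pop 5: in=⊥ → [-3,2] (was [-1,2]); enqueue [0,3,4]
  #7 pop 6: in=[-3,2] → [-3,2] (no change)
  #8 pop 7: in=[-3,3] → [-3,2] (was ⊥); enqueue [5]
  #9 pop 1: in=[-3,3] → [-3,3] (was [-3,0]); enqueue [7]
  #10 pop 0: in=[-3,3] → [-3,3] (was [-3,2]); enqueue [6]
  #11 pop 3: in=[-3,3] → [-3,3] (no change)
  #12 pop 4: in=[-3,2] → [-3,2] (no change)
  #13 pop 5: in=[-3,2] → [-3,2] (no change)
  #14 pop 7: in=[-3,3] → [-3,2] (no change)
  #15 pop 6: in=[-3,3] → [-3,3] (was [-3,2]); enqueue [2]
  #16 pop 2: in=[-3,3] → [-3,3] (was [-3,2]); enqueue [4,7]
  #17 pop 4: in=[-3,3] → [-3,3] (was [-3,2]); enqueue []
  #18 pop 7: in=[-3,3] → [-3,2] (no change)

Fixpoint:
  val[0] = [-3,3]
  val[1] = [-3,3]
  val[2] = [-3,3]
  val[3] = [-3,3]
  val[4] = [-3,3]
  val[5] = [-3,2]
  val[6] = [-3,3]
  val[7] = [-3,2]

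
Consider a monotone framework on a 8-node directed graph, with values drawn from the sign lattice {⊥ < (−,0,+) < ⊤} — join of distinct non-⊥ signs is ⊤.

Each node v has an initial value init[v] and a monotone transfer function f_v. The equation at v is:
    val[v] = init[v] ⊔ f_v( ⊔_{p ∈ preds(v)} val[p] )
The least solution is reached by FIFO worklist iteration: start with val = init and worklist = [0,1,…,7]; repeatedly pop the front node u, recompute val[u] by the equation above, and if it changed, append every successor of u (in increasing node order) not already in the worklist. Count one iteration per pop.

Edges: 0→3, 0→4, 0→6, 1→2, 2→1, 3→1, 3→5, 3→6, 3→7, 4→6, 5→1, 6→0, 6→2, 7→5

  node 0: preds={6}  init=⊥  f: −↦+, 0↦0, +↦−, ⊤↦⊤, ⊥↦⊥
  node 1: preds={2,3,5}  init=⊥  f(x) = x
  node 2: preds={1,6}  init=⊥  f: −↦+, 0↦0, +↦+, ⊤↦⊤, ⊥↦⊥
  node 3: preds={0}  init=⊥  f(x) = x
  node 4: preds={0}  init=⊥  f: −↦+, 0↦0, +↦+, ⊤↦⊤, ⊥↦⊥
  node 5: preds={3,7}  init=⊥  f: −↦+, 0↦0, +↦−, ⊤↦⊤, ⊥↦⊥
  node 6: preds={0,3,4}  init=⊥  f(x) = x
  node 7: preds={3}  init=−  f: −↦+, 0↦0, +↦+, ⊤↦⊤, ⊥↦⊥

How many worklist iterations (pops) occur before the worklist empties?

11

Iteration log — 11 steps:
  step 1. node 0  ⊔preds=⊥  new=⊥  stable
  step 2. node 1  ⊔preds=⊥  new=⊥  stable
  step 3. node 2  ⊔preds=⊥  new=⊥  stable
  step 4. node 3  ⊔preds=⊥  new=⊥  stable
  step 5. node 4  ⊔preds=⊥  new=⊥  stable
  step 6. node 5  ⊔preds=−  new=+  old=⊥  +wl: 1
  step 7. node 6  ⊔preds=⊥  new=⊥  stable
  step 8. node 7  ⊔preds=⊥  new=−  stable
  step 9. node 1  ⊔preds=+  new=+  old=⊥  +wl: 2
  step 10. node 2  ⊔preds=+  new=+  old=⊥  +wl: 1
  step 11. node 1  ⊔preds=+  new=+  stable

Least fixpoint reached:
  node 0: ⊥
  node 1: +
  node 2: +
  node 3: ⊥
  node 4: ⊥
  node 5: +
  node 6: ⊥
  node 7: −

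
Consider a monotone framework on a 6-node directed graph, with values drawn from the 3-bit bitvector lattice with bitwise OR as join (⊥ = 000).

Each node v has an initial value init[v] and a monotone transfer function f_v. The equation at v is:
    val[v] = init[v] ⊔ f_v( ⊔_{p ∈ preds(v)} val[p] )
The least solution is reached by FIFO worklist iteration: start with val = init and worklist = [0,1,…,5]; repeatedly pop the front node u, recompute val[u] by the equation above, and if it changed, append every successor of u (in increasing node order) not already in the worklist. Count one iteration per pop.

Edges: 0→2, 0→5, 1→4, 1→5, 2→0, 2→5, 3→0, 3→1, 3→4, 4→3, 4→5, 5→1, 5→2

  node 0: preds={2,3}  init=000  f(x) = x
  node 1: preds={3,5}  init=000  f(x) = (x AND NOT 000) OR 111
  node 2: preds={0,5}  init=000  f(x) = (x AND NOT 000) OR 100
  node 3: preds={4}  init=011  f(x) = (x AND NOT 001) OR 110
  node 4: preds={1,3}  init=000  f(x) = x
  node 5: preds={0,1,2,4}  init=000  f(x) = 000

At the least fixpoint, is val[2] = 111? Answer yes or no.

yes

Iteration log — 11 steps:
  step 1. node 0  ⊔preds=011  new=011  old=000  +wl: 
  step 2. node 1  ⊔preds=011  new=111  old=000  +wl: 
  step 3. node 2  ⊔preds=011  new=111  old=000  +wl: 0
  step 4. node 3  ⊔preds=000  new=111  old=011  +wl: 1
  step 5. node 4  ⊔preds=111  new=111  old=000  +wl: 3
  step 6. node 5  ⊔preds=111  new=000  stable
  step 7. node 0  ⊔preds=111  new=111  old=011  +wl: 2,5
  step 8. node 1  ⊔preds=111  new=111  stable
  step 9. node 3  ⊔preds=111  new=111  stable
  step 10. node 2  ⊔preds=111  new=111  stable
  step 11. node 5  ⊔preds=111  new=000  stable

Least fixpoint reached:
  node 0: 111
  node 1: 111
  node 2: 111
  node 3: 111
  node 4: 111
  node 5: 000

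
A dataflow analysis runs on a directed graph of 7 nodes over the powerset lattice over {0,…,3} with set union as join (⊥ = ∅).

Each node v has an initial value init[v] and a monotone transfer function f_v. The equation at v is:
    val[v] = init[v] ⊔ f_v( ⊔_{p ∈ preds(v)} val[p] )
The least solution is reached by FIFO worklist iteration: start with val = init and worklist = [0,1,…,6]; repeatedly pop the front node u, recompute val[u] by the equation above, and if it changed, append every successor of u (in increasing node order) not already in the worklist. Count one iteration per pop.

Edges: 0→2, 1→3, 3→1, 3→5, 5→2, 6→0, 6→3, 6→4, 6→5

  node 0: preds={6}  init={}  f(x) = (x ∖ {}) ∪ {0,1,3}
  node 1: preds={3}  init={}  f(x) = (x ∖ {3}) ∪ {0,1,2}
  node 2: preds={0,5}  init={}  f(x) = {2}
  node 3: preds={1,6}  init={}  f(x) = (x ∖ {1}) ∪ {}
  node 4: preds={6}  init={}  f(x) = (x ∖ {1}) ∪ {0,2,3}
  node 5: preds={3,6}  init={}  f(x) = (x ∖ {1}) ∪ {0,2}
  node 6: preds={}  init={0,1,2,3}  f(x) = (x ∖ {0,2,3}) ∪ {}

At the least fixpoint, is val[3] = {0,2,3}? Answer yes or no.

Iteration log — 9 steps:
  step 1. node 0  ⊔preds={0,1,2,3}  new={0,1,2,3}  old={}  +wl: 
  step 2. node 1  ⊔preds={}  new={0,1,2}  old={}  +wl: 
  step 3. node 2  ⊔preds={0,1,2,3}  new={2}  old={}  +wl: 
  step 4. node 3  ⊔preds={0,1,2,3}  new={0,2,3}  old={}  +wl: 1
  step 5. node 4  ⊔preds={0,1,2,3}  new={0,2,3}  old={}  +wl: 
  step 6. node 5  ⊔preds={0,1,2,3}  new={0,2,3}  old={}  +wl: 2
  step 7. node 6  ⊔preds={}  new={0,1,2,3}  stable
  step 8. node 1  ⊔preds={0,2,3}  new={0,1,2}  stable
  step 9. node 2  ⊔preds={0,1,2,3}  new={2}  stable

Least fixpoint reached:
  node 0: {0,1,2,3}
  node 1: {0,1,2}
  node 2: {2}
  node 3: {0,2,3}
  node 4: {0,2,3}
  node 5: {0,2,3}
  node 6: {0,1,2,3}

yes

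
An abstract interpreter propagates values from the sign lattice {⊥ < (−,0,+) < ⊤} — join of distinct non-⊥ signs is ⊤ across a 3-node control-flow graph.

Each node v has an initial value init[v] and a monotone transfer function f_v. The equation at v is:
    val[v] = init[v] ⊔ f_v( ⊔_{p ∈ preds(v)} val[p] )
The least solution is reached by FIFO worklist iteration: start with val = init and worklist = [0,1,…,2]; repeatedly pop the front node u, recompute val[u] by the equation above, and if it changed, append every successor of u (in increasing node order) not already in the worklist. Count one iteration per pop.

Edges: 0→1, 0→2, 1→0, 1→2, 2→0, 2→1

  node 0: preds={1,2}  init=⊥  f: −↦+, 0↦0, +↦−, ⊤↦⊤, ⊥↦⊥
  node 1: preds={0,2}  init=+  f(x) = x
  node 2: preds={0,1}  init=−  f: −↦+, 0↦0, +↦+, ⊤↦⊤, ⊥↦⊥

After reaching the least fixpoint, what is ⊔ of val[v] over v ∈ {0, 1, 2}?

Iteration log — 5 steps:
  step 1. node 0  ⊔preds=⊤  new=⊤  old=⊥  +wl: 
  step 2. node 1  ⊔preds=⊤  new=⊤  old=+  +wl: 0
  step 3. node 2  ⊔preds=⊤  new=⊤  old=−  +wl: 1
  step 4. node 0  ⊔preds=⊤  new=⊤  stable
  step 5. node 1  ⊔preds=⊤  new=⊤  stable

Least fixpoint reached:
  node 0: ⊤
  node 1: ⊤
  node 2: ⊤

⊤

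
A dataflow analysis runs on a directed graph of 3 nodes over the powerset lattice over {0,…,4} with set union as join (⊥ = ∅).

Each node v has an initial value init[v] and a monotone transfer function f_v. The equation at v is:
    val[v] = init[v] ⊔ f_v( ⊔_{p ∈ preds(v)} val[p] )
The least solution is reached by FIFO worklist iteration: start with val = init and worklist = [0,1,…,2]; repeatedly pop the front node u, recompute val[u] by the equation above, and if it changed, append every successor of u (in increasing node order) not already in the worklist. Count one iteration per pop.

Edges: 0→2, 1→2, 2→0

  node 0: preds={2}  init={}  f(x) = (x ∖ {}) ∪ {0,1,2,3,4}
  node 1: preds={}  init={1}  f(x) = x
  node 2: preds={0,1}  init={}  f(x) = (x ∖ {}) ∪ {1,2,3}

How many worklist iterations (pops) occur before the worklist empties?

4

Iteration log — 4 steps:
  step 1. node 0  ⊔preds={}  new={0,1,2,3,4}  old={}  +wl: 
  step 2. node 1  ⊔preds={}  new={1}  stable
  step 3. node 2  ⊔preds={0,1,2,3,4}  new={0,1,2,3,4}  old={}  +wl: 0
  step 4. node 0  ⊔preds={0,1,2,3,4}  new={0,1,2,3,4}  stable

Least fixpoint reached:
  node 0: {0,1,2,3,4}
  node 1: {1}
  node 2: {0,1,2,3,4}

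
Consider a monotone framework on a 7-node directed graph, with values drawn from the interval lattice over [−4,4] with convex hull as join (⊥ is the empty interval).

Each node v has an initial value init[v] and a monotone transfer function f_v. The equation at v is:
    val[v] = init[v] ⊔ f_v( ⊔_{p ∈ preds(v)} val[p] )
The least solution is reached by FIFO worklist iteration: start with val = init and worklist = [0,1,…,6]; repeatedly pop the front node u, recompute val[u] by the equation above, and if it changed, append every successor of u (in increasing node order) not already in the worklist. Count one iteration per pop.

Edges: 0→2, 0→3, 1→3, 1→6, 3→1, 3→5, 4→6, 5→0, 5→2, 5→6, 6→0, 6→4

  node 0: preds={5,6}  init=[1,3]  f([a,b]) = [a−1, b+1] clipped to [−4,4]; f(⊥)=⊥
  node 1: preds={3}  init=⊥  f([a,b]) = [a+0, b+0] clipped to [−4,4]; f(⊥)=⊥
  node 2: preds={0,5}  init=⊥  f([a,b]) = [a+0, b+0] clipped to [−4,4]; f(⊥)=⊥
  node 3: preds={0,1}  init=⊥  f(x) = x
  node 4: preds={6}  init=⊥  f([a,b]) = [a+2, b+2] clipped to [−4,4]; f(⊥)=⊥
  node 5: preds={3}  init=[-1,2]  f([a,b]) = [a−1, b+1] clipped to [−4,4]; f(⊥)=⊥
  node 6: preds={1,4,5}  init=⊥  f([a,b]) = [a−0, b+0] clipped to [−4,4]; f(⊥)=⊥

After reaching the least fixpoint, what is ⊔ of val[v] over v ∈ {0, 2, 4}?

[-4,4]

Trace (21 dequeues):
  [1] u=0 | in [-1,2] | out [-2,3] | prev [1,3] | push {}
  [2] u=1 | in ⊥ | out ⊥ | ==
  [3] u=2 | in [-2,3] | out [-2,3] | prev ⊥ | push {}
  [4] u=3 | in [-2,3] | out [-2,3] | prev ⊥ | push {1}
  [5] u=4 | in ⊥ | out ⊥ | ==
  [6] u=5 | in [-2,3] | out [-3,4] | prev [-1,2] | push {0,2}
  [7] u=6 | in [-3,4] | out [-3,4] | prev ⊥ | push {4}
  [8] u=1 | in [-2,3] | out [-2,3] | prev ⊥ | push {3,6}
  [9] u=0 | in [-3,4] | out [-4,4] | prev [-2,3] | push {}
  [10] u=2 | in [-4,4] | out [-4,4] | prev [-2,3] | push {}
  [11] u=4 | in [-3,4] | out [-1,4] | prev ⊥ | push {}
  [12] u=3 | in [-4,4] | out [-4,4] | prev [-2,3] | push {1,5}
  [13] u=6 | in [-3,4] | out [-3,4] | ==
  [14] u=1 | in [-4,4] | out [-4,4] | prev [-2,3] | push {3,6}
  [15] u=5 | in [-4,4] | out [-4,4] | prev [-3,4] | push {0,2}
  [16] u=3 | in [-4,4] | out [-4,4] | ==
  [17] u=6 | in [-4,4] | out [-4,4] | prev [-3,4] | push {4}
  [18] u=0 | in [-4,4] | out [-4,4] | ==
  [19] u=2 | in [-4,4] | out [-4,4] | ==
  [20] u=4 | in [-4,4] | out [-2,4] | prev [-1,4] | push {6}
  [21] u=6 | in [-4,4] | out [-4,4] | ==

Converged values:
  [0] [-4,4]
  [1] [-4,4]
  [2] [-4,4]
  [3] [-4,4]
  [4] [-2,4]
  [5] [-4,4]
  [6] [-4,4]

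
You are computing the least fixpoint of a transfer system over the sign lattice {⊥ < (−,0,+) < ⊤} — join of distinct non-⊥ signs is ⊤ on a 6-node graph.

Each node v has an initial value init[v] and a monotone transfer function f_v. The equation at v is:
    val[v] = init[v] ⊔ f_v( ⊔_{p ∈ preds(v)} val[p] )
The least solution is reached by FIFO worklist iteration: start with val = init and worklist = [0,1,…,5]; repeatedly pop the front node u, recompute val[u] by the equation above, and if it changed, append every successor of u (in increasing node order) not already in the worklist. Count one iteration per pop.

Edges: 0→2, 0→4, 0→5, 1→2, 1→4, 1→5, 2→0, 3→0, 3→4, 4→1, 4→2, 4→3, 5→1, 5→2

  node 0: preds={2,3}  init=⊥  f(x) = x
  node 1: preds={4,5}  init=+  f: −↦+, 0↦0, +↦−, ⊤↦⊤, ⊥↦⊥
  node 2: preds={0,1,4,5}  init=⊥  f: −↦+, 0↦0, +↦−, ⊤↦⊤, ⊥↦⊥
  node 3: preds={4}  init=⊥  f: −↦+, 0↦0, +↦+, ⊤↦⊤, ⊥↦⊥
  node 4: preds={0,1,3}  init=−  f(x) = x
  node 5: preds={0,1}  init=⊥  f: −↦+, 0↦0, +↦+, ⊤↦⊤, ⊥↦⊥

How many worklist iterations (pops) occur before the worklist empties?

Worklist (15 pops):
  #1 pop 0: in=⊥ → ⊥ (no change)
  #2 pop 1: in=− → + (no change)
  #3 pop 2: in=⊤ → ⊤ (was ⊥); enqueue [0]
  #4 pop 3: in=− → + (was ⊥); enqueue []
  #5 pop 4: in=+ → ⊤ (was −); enqueue [1,2,3]
  #6 pop 5: in=+ → + (was ⊥); enqueue []
  #7 pop 0: in=⊤ → ⊤ (was ⊥); enqueue [4,5]
  #8 pop 1: in=⊤ → ⊤ (was +); enqueue []
  #9 pop 2: in=⊤ → ⊤ (no change)
  #10 pop 3: in=⊤ → ⊤ (was +); enqueue [0]
  #11 pop 4: in=⊤ → ⊤ (no change)
  #12 pop 5: in=⊤ → ⊤ (was +); enqueue [1,2]
  #13 pop 0: in=⊤ → ⊤ (no change)
  #14 pop 1: in=⊤ → ⊤ (no change)
  #15 pop 2: in=⊤ → ⊤ (no change)

Fixpoint:
  val[0] = ⊤
  val[1] = ⊤
  val[2] = ⊤
  val[3] = ⊤
  val[4] = ⊤
  val[5] = ⊤

15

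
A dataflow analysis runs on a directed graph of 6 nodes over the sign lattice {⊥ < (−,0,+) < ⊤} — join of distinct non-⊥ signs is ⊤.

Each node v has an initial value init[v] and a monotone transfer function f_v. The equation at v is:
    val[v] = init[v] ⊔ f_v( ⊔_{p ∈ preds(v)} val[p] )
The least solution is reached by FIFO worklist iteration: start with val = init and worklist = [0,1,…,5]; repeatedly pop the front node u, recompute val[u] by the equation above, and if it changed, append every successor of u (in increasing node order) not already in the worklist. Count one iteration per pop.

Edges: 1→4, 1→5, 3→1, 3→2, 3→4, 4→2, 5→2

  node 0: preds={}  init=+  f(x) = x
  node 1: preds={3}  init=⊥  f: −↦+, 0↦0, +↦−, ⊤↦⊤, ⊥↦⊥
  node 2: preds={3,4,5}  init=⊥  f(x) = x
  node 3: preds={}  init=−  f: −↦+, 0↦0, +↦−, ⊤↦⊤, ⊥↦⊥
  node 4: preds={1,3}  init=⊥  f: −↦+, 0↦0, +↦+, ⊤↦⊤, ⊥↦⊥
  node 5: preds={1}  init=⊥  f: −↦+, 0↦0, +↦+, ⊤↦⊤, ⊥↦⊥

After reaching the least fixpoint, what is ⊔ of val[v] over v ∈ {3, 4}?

⊤

Worklist (7 pops):
  #1 pop 0: in=⊥ → + (no change)
  #2 pop 1: in=− → + (was ⊥); enqueue []
  #3 pop 2: in=− → − (was ⊥); enqueue []
  #4 pop 3: in=⊥ → − (no change)
  #5 pop 4: in=⊤ → ⊤ (was ⊥); enqueue [2]
  #6 pop 5: in=+ → + (was ⊥); enqueue []
  #7 pop 2: in=⊤ → ⊤ (was −); enqueue []

Fixpoint:
  val[0] = +
  val[1] = +
  val[2] = ⊤
  val[3] = −
  val[4] = ⊤
  val[5] = +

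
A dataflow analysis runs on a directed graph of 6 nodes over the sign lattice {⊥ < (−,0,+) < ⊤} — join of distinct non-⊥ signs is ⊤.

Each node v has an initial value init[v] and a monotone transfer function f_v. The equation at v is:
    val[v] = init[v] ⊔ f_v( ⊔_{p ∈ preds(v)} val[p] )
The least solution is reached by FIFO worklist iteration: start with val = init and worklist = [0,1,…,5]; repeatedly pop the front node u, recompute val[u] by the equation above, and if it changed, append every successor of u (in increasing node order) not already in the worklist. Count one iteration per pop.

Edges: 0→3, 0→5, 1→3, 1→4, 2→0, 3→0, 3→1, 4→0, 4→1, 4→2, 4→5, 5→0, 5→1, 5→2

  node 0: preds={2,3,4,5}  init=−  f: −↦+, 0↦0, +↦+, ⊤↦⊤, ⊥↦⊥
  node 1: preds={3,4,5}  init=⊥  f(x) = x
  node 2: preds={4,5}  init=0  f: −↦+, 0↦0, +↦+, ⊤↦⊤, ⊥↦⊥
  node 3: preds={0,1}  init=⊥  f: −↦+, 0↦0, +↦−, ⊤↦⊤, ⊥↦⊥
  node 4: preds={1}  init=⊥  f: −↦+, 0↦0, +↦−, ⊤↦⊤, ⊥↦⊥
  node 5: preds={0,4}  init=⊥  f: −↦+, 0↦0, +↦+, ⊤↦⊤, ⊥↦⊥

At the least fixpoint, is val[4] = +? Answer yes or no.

no

Worklist (15 pops):
  #1 pop 0: in=0 → ⊤ (was −); enqueue []
  #2 pop 1: in=⊥ → ⊥ (no change)
  #3 pop 2: in=⊥ → 0 (no change)
  #4 pop 3: in=⊤ → ⊤ (was ⊥); enqueue [0,1]
  #5 pop 4: in=⊥ → ⊥ (no change)
  #6 pop 5: in=⊤ → ⊤ (was ⊥); enqueue [2]
  #7 pop 0: in=⊤ → ⊤ (no change)
  #8 pop 1: in=⊤ → ⊤ (was ⊥); enqueue [3,4]
  #9 pop 2: in=⊤ → ⊤ (was 0); enqueue [0]
  #10 pop 3: in=⊤ → ⊤ (no change)
  #11 pop 4: in=⊤ → ⊤ (was ⊥); enqueue [1,2,5]
  #12 pop 0: in=⊤ → ⊤ (no change)
  #13 pop 1: in=⊤ → ⊤ (no change)
  #14 pop 2: in=⊤ → ⊤ (no change)
  #15 pop 5: in=⊤ → ⊤ (no change)

Fixpoint:
  val[0] = ⊤
  val[1] = ⊤
  val[2] = ⊤
  val[3] = ⊤
  val[4] = ⊤
  val[5] = ⊤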